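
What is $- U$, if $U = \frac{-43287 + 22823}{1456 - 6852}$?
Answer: $- \frac{5116}{1349} \approx -3.7924$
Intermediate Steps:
$U = \frac{5116}{1349}$ ($U = - \frac{20464}{-5396} = \left(-20464\right) \left(- \frac{1}{5396}\right) = \frac{5116}{1349} \approx 3.7924$)
$- U = \left(-1\right) \frac{5116}{1349} = - \frac{5116}{1349}$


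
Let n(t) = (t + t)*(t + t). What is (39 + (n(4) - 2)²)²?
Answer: 15077689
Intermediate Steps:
n(t) = 4*t² (n(t) = (2*t)*(2*t) = 4*t²)
(39 + (n(4) - 2)²)² = (39 + (4*4² - 2)²)² = (39 + (4*16 - 2)²)² = (39 + (64 - 2)²)² = (39 + 62²)² = (39 + 3844)² = 3883² = 15077689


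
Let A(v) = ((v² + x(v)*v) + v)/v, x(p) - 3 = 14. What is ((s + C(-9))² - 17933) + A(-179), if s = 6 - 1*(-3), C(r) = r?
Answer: -18094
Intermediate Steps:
x(p) = 17 (x(p) = 3 + 14 = 17)
s = 9 (s = 6 + 3 = 9)
A(v) = (v² + 18*v)/v (A(v) = ((v² + 17*v) + v)/v = (v² + 18*v)/v)
((s + C(-9))² - 17933) + A(-179) = ((9 - 9)² - 17933) + (18 - 179) = (0² - 17933) - 161 = (0 - 17933) - 161 = -17933 - 161 = -18094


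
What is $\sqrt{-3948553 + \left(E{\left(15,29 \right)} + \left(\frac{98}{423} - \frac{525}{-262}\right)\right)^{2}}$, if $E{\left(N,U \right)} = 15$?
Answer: $\frac{i \sqrt{48494067715466747}}{110826} \approx 1987.0 i$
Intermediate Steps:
$\sqrt{-3948553 + \left(E{\left(15,29 \right)} + \left(\frac{98}{423} - \frac{525}{-262}\right)\right)^{2}} = \sqrt{-3948553 + \left(15 + \left(\frac{98}{423} - \frac{525}{-262}\right)\right)^{2}} = \sqrt{-3948553 + \left(15 + \left(98 \cdot \frac{1}{423} - - \frac{525}{262}\right)\right)^{2}} = \sqrt{-3948553 + \left(15 + \left(\frac{98}{423} + \frac{525}{262}\right)\right)^{2}} = \sqrt{-3948553 + \left(15 + \frac{247751}{110826}\right)^{2}} = \sqrt{-3948553 + \left(\frac{1910141}{110826}\right)^{2}} = \sqrt{-3948553 + \frac{3648638639881}{12282402276}} = \sqrt{- \frac{48494067715466747}{12282402276}} = \frac{i \sqrt{48494067715466747}}{110826}$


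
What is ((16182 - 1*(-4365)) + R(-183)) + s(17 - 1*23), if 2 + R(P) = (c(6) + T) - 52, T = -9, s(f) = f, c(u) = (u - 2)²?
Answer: 20494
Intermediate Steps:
c(u) = (-2 + u)²
R(P) = -47 (R(P) = -2 + (((-2 + 6)² - 9) - 52) = -2 + ((4² - 9) - 52) = -2 + ((16 - 9) - 52) = -2 + (7 - 52) = -2 - 45 = -47)
((16182 - 1*(-4365)) + R(-183)) + s(17 - 1*23) = ((16182 - 1*(-4365)) - 47) + (17 - 1*23) = ((16182 + 4365) - 47) + (17 - 23) = (20547 - 47) - 6 = 20500 - 6 = 20494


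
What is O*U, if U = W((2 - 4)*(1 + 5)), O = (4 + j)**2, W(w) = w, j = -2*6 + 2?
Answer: -432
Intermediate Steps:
j = -10 (j = -12 + 2 = -10)
O = 36 (O = (4 - 10)**2 = (-6)**2 = 36)
U = -12 (U = (2 - 4)*(1 + 5) = -2*6 = -12)
O*U = 36*(-12) = -432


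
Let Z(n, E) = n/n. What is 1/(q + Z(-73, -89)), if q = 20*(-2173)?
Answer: -1/43459 ≈ -2.3010e-5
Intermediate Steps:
Z(n, E) = 1
q = -43460
1/(q + Z(-73, -89)) = 1/(-43460 + 1) = 1/(-43459) = -1/43459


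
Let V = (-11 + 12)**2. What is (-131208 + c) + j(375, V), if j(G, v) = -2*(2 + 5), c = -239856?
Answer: -371078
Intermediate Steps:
V = 1 (V = 1**2 = 1)
j(G, v) = -14 (j(G, v) = -2*7 = -14)
(-131208 + c) + j(375, V) = (-131208 - 239856) - 14 = -371064 - 14 = -371078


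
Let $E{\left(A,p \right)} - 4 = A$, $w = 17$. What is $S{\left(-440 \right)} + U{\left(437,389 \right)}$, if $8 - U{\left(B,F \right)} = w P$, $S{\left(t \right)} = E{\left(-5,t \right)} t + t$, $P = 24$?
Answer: $-400$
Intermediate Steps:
$E{\left(A,p \right)} = 4 + A$
$S{\left(t \right)} = 0$ ($S{\left(t \right)} = \left(4 - 5\right) t + t = - t + t = 0$)
$U{\left(B,F \right)} = -400$ ($U{\left(B,F \right)} = 8 - 17 \cdot 24 = 8 - 408 = -400$)
$S{\left(-440 \right)} + U{\left(437,389 \right)} = 0 - 400 = -400$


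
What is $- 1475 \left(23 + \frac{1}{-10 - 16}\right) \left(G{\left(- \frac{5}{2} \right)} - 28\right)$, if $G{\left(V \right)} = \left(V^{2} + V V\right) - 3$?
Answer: $\frac{32581275}{52} \approx 6.2656 \cdot 10^{5}$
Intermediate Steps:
$G{\left(V \right)} = -3 + 2 V^{2}$ ($G{\left(V \right)} = \left(V^{2} + V^{2}\right) - 3 = 2 V^{2} - 3 = -3 + 2 V^{2}$)
$- 1475 \left(23 + \frac{1}{-10 - 16}\right) \left(G{\left(- \frac{5}{2} \right)} - 28\right) = - 1475 \left(23 + \frac{1}{-10 - 16}\right) \left(\left(-3 + 2 \left(- \frac{5}{2}\right)^{2}\right) - 28\right) = - 1475 \left(23 + \frac{1}{-26}\right) \left(\left(-3 + 2 \left(\left(-5\right) \frac{1}{2}\right)^{2}\right) - 28\right) = - 1475 \left(23 - \frac{1}{26}\right) \left(\left(-3 + 2 \left(- \frac{5}{2}\right)^{2}\right) - 28\right) = - 1475 \frac{597 \left(\left(-3 + 2 \cdot \frac{25}{4}\right) - 28\right)}{26} = - 1475 \frac{597 \left(\left(-3 + \frac{25}{2}\right) - 28\right)}{26} = - 1475 \frac{597 \left(\frac{19}{2} - 28\right)}{26} = - 1475 \cdot \frac{597}{26} \left(- \frac{37}{2}\right) = \left(-1475\right) \left(- \frac{22089}{52}\right) = \frac{32581275}{52}$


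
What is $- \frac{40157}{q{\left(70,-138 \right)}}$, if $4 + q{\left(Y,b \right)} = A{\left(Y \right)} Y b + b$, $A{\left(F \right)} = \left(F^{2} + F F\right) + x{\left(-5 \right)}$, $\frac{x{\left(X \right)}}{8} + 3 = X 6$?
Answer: $\frac{40157}{92117902} \approx 0.00043593$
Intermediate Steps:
$x{\left(X \right)} = -24 + 48 X$ ($x{\left(X \right)} = -24 + 8 X 6 = -24 + 8 \cdot 6 X = -24 + 48 X$)
$A{\left(F \right)} = -264 + 2 F^{2}$ ($A{\left(F \right)} = \left(F^{2} + F F\right) + \left(-24 + 48 \left(-5\right)\right) = \left(F^{2} + F^{2}\right) - 264 = 2 F^{2} - 264 = -264 + 2 F^{2}$)
$q{\left(Y,b \right)} = -4 + b + Y b \left(-264 + 2 Y^{2}\right)$ ($q{\left(Y,b \right)} = -4 + \left(\left(-264 + 2 Y^{2}\right) Y b + b\right) = -4 + \left(Y \left(-264 + 2 Y^{2}\right) b + b\right) = -4 + \left(Y b \left(-264 + 2 Y^{2}\right) + b\right) = -4 + \left(b + Y b \left(-264 + 2 Y^{2}\right)\right) = -4 + b + Y b \left(-264 + 2 Y^{2}\right)$)
$- \frac{40157}{q{\left(70,-138 \right)}} = - \frac{40157}{-4 - 138 + 2 \cdot 70 \left(-138\right) \left(-132 + 70^{2}\right)} = - \frac{40157}{-4 - 138 + 2 \cdot 70 \left(-138\right) \left(-132 + 4900\right)} = - \frac{40157}{-4 - 138 + 2 \cdot 70 \left(-138\right) 4768} = - \frac{40157}{-4 - 138 - 92117760} = - \frac{40157}{-92117902} = \left(-40157\right) \left(- \frac{1}{92117902}\right) = \frac{40157}{92117902}$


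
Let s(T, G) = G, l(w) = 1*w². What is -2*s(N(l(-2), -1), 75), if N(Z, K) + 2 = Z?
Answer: -150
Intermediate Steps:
l(w) = w²
N(Z, K) = -2 + Z
-2*s(N(l(-2), -1), 75) = -2*75 = -150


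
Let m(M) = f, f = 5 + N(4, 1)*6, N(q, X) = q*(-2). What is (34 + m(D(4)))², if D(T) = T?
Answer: 81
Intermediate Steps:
N(q, X) = -2*q
f = -43 (f = 5 - 2*4*6 = 5 - 8*6 = 5 - 48 = -43)
m(M) = -43
(34 + m(D(4)))² = (34 - 43)² = (-9)² = 81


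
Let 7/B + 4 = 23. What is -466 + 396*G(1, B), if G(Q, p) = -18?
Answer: -7594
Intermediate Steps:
B = 7/19 (B = 7/(-4 + 23) = 7/19 ≈ 0.36842)
-466 + 396*G(1, B) = -466 + 396*(-18) = -466 - 7128 = -7594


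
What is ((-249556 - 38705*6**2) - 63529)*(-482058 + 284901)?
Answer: 336441520005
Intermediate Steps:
((-249556 - 38705*6**2) - 63529)*(-482058 + 284901) = ((-249556 - 38705*36) - 63529)*(-197157) = ((-249556 - 1393380) - 63529)*(-197157) = (-1642936 - 63529)*(-197157) = -1706465*(-197157) = 336441520005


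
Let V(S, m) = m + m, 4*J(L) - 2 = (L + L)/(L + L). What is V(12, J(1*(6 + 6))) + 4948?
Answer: 9899/2 ≈ 4949.5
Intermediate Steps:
J(L) = ¾ (J(L) = ½ + ((L + L)/(L + L))/4 = ½ + ((2*L)/((2*L)))/4 = ½ + ((2*L)*(1/(2*L)))/4 = ½ + (¼)*1 = ½ + ¼ = ¾)
V(S, m) = 2*m
V(12, J(1*(6 + 6))) + 4948 = 2*(¾) + 4948 = 3/2 + 4948 = 9899/2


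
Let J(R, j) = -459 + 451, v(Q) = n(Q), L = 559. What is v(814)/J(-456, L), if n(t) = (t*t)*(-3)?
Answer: 496947/2 ≈ 2.4847e+5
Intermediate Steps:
n(t) = -3*t² (n(t) = t²*(-3) = -3*t²)
v(Q) = -3*Q²
J(R, j) = -8
v(814)/J(-456, L) = -3*814²/(-8) = -3*662596*(-⅛) = -1987788*(-⅛) = 496947/2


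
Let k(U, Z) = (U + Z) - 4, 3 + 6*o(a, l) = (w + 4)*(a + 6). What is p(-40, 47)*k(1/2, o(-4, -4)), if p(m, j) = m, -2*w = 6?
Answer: 440/3 ≈ 146.67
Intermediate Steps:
w = -3 (w = -½*6 = -3)
o(a, l) = ½ + a/6 (o(a, l) = -½ + ((-3 + 4)*(a + 6))/6 = -½ + (1*(6 + a))/6 = -½ + (6 + a)/6 = -½ + (1 + a/6) = ½ + a/6)
k(U, Z) = -4 + U + Z
p(-40, 47)*k(1/2, o(-4, -4)) = -40*(-4 + 1/2 + (½ + (⅙)*(-4))) = -40*(-4 + ½ + (½ - ⅔)) = -40*(-4 + ½ - ⅙) = -40*(-11/3) = 440/3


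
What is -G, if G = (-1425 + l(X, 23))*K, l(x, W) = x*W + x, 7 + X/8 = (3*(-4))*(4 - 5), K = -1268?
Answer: -589620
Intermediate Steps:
X = 40 (X = -56 + 8*((3*(-4))*(4 - 5)) = -56 + 8*(-12*(-1)) = -56 + 8*12 = -56 + 96 = 40)
l(x, W) = x + W*x (l(x, W) = W*x + x = x + W*x)
G = 589620 (G = (-1425 + 40*(1 + 23))*(-1268) = (-1425 + 40*24)*(-1268) = (-1425 + 960)*(-1268) = -465*(-1268) = 589620)
-G = -1*589620 = -589620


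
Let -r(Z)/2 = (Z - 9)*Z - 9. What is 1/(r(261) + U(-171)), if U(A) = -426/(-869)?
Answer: -869/114295668 ≈ -7.6031e-6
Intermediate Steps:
U(A) = 426/869 (U(A) = -426*(-1/869) = 426/869)
r(Z) = 18 - 2*Z*(-9 + Z) (r(Z) = -2*((Z - 9)*Z - 9) = -2*((-9 + Z)*Z - 9) = -2*(Z*(-9 + Z) - 9) = -2*(-9 + Z*(-9 + Z)) = 18 - 2*Z*(-9 + Z))
1/(r(261) + U(-171)) = 1/((18 - 2*261² + 18*261) + 426/869) = 1/((18 - 2*68121 + 4698) + 426/869) = 1/((18 - 136242 + 4698) + 426/869) = 1/(-131526 + 426/869) = 1/(-114295668/869) = -869/114295668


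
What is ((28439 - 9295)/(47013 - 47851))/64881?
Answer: -9572/27185139 ≈ -0.00035210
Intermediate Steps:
((28439 - 9295)/(47013 - 47851))/64881 = (19144/(-838))*(1/64881) = (19144*(-1/838))*(1/64881) = -9572/419*1/64881 = -9572/27185139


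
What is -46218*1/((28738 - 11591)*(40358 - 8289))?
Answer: -46218/549887143 ≈ -8.4050e-5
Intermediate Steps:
-46218*1/((28738 - 11591)*(40358 - 8289)) = -46218/(17147*32069) = -46218/549887143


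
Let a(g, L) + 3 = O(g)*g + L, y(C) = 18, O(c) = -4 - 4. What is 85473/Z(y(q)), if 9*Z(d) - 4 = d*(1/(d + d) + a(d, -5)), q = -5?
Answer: -170946/607 ≈ -281.62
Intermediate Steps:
O(c) = -8
a(g, L) = -3 + L - 8*g (a(g, L) = -3 + (-8*g + L) = -3 + (L - 8*g) = -3 + L - 8*g)
Z(d) = 4/9 + d*(-8 + 1/(2*d) - 8*d)/9 (Z(d) = 4/9 + (d*(1/(d + d) + (-3 - 5 - 8*d)))/9 = 4/9 + (d*(1/(2*d) + (-8 - 8*d)))/9 = 4/9 + (d*(-8 + 1/(2*d) - 8*d))/9 = 4/9 + d*(-8 + 1/(2*d) - 8*d)/9)
85473/Z(y(q)) = 85473/(½ - 8/9*18*(1 + 18)) = 85473/(½ - 8/9*18*19) = 85473/(½ - 304) = 85473/(-607/2) = 85473*(-2/607) = -170946/607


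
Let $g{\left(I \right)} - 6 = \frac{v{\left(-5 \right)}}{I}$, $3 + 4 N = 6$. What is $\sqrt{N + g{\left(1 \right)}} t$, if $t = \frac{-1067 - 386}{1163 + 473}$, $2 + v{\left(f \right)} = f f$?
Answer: $- \frac{1453 \sqrt{119}}{3272} \approx -4.8442$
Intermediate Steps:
$N = \frac{3}{4}$ ($N = - \frac{3}{4} + \frac{1}{4} \cdot 6 = - \frac{3}{4} + \frac{3}{2} = \frac{3}{4} \approx 0.75$)
$v{\left(f \right)} = -2 + f^{2}$ ($v{\left(f \right)} = -2 + f f = -2 + f^{2}$)
$g{\left(I \right)} = 6 + \frac{23}{I}$ ($g{\left(I \right)} = 6 + \frac{-2 + \left(-5\right)^{2}}{I} = 6 + \frac{-2 + 25}{I} = 6 + \frac{23}{I}$)
$t = - \frac{1453}{1636} \approx -0.88814$
$\sqrt{N + g{\left(1 \right)}} t = \sqrt{\frac{3}{4} + \left(6 + \frac{23}{1}\right)} \left(- \frac{1453}{1636}\right) = \sqrt{\frac{3}{4} + \left(6 + 23 \cdot 1\right)} \left(- \frac{1453}{1636}\right) = \sqrt{\frac{3}{4} + \left(6 + 23\right)} \left(- \frac{1453}{1636}\right) = \sqrt{\frac{3}{4} + 29} \left(- \frac{1453}{1636}\right) = \sqrt{\frac{119}{4}} \left(- \frac{1453}{1636}\right) = \frac{\sqrt{119}}{2} \left(- \frac{1453}{1636}\right) = - \frac{1453 \sqrt{119}}{3272}$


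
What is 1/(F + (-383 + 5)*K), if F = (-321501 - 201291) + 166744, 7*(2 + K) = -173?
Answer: -1/345950 ≈ -2.8906e-6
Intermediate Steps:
K = -187/7 (K = -2 + (1/7)*(-173) = -2 - 173/7 = -187/7 ≈ -26.714)
F = -356048 (F = -522792 + 166744 = -356048)
1/(F + (-383 + 5)*K) = 1/(-356048 + (-383 + 5)*(-187/7)) = 1/(-356048 - 378*(-187/7)) = 1/(-356048 + 10098) = 1/(-345950) = -1/345950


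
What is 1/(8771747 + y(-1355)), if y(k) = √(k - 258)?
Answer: 8771747/76943545433622 - I*√1613/76943545433622 ≈ 1.14e-7 - 5.2197e-13*I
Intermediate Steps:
y(k) = √(-258 + k)
1/(8771747 + y(-1355)) = 1/(8771747 + √(-258 - 1355)) = 1/(8771747 + √(-1613)) = 1/(8771747 + I*√1613)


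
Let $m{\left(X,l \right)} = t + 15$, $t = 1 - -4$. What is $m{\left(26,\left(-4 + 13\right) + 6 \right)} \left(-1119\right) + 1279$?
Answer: $-21101$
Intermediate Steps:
$t = 5$ ($t = 1 + 4 = 5$)
$m{\left(X,l \right)} = 20$ ($m{\left(X,l \right)} = 5 + 15 = 20$)
$m{\left(26,\left(-4 + 13\right) + 6 \right)} \left(-1119\right) + 1279 = 20 \left(-1119\right) + 1279 = -22380 + 1279 = -21101$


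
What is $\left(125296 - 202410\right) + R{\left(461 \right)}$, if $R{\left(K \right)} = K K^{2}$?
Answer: $97895067$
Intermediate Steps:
$R{\left(K \right)} = K^{3}$
$\left(125296 - 202410\right) + R{\left(461 \right)} = \left(125296 - 202410\right) + 461^{3} = -77114 + 97972181 = 97895067$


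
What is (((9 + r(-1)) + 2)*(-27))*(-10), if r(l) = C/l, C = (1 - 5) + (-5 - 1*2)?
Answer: 5940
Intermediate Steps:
C = -11 (C = -4 + (-5 - 2) = -4 - 7 = -11)
r(l) = -11/l
(((9 + r(-1)) + 2)*(-27))*(-10) = (((9 - 11/(-1)) + 2)*(-27))*(-10) = (((9 - 11*(-1)) + 2)*(-27))*(-10) = (((9 + 11) + 2)*(-27))*(-10) = ((20 + 2)*(-27))*(-10) = (22*(-27))*(-10) = -594*(-10) = 5940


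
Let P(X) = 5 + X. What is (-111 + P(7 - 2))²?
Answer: 10201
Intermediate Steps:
(-111 + P(7 - 2))² = (-111 + (5 + (7 - 2)))² = (-111 + (5 + 5))² = (-111 + 10)² = (-101)² = 10201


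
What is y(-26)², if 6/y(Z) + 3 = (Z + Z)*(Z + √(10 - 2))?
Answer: 36/(1349 - 104*√2)² ≈ 2.4920e-5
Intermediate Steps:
y(Z) = 6/(-3 + 2*Z*(Z + 2*√2)) (y(Z) = 6/(-3 + (Z + Z)*(Z + √(10 - 2))) = 6/(-3 + (2*Z)*(Z + √8)) = 6/(-3 + (2*Z)*(Z + 2*√2)) = 6/(-3 + 2*Z*(Z + 2*√2)))
y(-26)² = (6/(-3 + 2*(-26)² + 4*(-26)*√2))² = (6/(-3 + 2*676 - 104*√2))² = (6/(-3 + 1352 - 104*√2))² = (6/(1349 - 104*√2))² = 36/(1349 - 104*√2)²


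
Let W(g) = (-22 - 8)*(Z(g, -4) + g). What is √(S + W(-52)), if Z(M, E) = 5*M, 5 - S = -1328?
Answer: 17*√37 ≈ 103.41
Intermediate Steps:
S = 1333 (S = 5 - 1*(-1328) = 5 + 1328 = 1333)
W(g) = -180*g (W(g) = (-22 - 8)*(5*g + g) = -180*g)
√(S + W(-52)) = √(1333 - 180*(-52)) = √(1333 + 9360) = √10693 = 17*√37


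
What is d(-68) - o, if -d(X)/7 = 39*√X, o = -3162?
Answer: 3162 - 546*I*√17 ≈ 3162.0 - 2251.2*I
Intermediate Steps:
d(X) = -273*√X
d(-68) - o = -546*I*√17 - 1*(-3162) = -546*I*√17 + 3162 = 3162 - 546*I*√17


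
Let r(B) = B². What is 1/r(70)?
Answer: 1/4900 ≈ 0.00020408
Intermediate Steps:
1/r(70) = 1/(70²) = 1/4900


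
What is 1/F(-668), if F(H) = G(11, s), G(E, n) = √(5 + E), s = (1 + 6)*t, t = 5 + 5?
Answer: ¼ ≈ 0.25000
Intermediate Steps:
t = 10
s = 70 (s = (1 + 6)*10 = 7*10 = 70)
F(H) = 4 (F(H) = √(5 + 11) = √16 = 4)
1/F(-668) = 1/4 = ¼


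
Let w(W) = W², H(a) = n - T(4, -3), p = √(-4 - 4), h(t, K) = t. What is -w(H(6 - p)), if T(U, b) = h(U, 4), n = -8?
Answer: -144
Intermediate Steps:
T(U, b) = U
p = 2*I*√2 (p = √(-8) = 2*I*√2 ≈ 2.8284*I)
H(a) = -12 (H(a) = -8 - 1*4 = -8 - 4 = -12)
-w(H(6 - p)) = -1*(-12)² = -1*144 = -144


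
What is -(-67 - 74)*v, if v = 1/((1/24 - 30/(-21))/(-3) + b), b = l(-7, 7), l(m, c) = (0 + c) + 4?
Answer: 71064/5297 ≈ 13.416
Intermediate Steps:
l(m, c) = 4 + c (l(m, c) = c + 4 = 4 + c)
b = 11 (b = 4 + 7 = 11)
v = 504/5297 (v = 1/((1/24 - 30/(-21))/(-3) + 11) = 1/((1*(1/24) - 30*(-1/21))*(-1/3) + 11) = 1/((1/24 + 10/7)*(-1/3) + 11) = 1/((247/168)*(-1/3) + 11) = 1/(-247/504 + 11) = 1/(5297/504) = 504/5297 ≈ 0.095148)
-(-67 - 74)*v = -(-67 - 74)*504/5297 = -(-141)*504/5297 = -1*(-71064/5297) = 71064/5297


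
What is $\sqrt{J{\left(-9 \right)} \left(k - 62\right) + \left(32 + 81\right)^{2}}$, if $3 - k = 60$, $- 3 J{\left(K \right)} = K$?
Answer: $2 \sqrt{3103} \approx 111.41$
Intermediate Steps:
$J{\left(K \right)} = - \frac{K}{3}$
$k = -57$ ($k = 3 - 60 = -57$)
$\sqrt{J{\left(-9 \right)} \left(k - 62\right) + \left(32 + 81\right)^{2}} = \sqrt{\left(- \frac{1}{3}\right) \left(-9\right) \left(-57 - 62\right) + \left(32 + 81\right)^{2}} = \sqrt{3 \left(-119\right) + 113^{2}} = \sqrt{-357 + 12769} = \sqrt{12412} = 2 \sqrt{3103}$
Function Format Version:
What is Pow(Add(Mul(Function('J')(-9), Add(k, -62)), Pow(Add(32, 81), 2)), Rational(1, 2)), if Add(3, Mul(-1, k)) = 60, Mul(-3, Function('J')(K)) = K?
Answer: Mul(2, Pow(3103, Rational(1, 2))) ≈ 111.41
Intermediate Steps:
Function('J')(K) = Mul(Rational(-1, 3), K)
k = -57 (k = Add(3, Mul(-1, 60)) = Add(3, -60) = -57)
Pow(Add(Mul(Function('J')(-9), Add(k, -62)), Pow(Add(32, 81), 2)), Rational(1, 2)) = Pow(Add(Mul(Mul(Rational(-1, 3), -9), Add(-57, -62)), Pow(Add(32, 81), 2)), Rational(1, 2)) = Pow(Add(Mul(3, -119), Pow(113, 2)), Rational(1, 2)) = Pow(Add(-357, 12769), Rational(1, 2)) = Pow(12412, Rational(1, 2)) = Mul(2, Pow(3103, Rational(1, 2)))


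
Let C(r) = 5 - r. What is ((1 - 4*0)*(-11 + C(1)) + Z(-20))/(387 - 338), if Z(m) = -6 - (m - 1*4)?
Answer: 11/49 ≈ 0.22449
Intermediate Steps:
Z(m) = -2 - m (Z(m) = -6 - (m - 4) = -6 - (-4 + m) = -6 + (4 - m) = -2 - m)
((1 - 4*0)*(-11 + C(1)) + Z(-20))/(387 - 338) = ((1 - 4*0)*(-11 + (5 - 1*1)) + (-2 - 1*(-20)))/(387 - 338) = ((1 + 0)*(-11 + (5 - 1)) + (-2 + 20))/49 = (1*(-11 + 4) + 18)*(1/49) = (1*(-7) + 18)*(1/49) = (-7 + 18)*(1/49) = 11*(1/49) = 11/49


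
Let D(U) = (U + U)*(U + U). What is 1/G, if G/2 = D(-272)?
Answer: 1/591872 ≈ 1.6896e-6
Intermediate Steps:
D(U) = 4*U² (D(U) = (2*U)*(2*U) = 4*U²)
G = 591872 (G = 2*(4*(-272)²) = 2*(4*73984) = 2*295936 = 591872)
1/G = 1/591872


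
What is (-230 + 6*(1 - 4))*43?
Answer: -10664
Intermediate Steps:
(-230 + 6*(1 - 4))*43 = (-230 + 6*(-3))*43 = (-230 - 18)*43 = -248*43 = -10664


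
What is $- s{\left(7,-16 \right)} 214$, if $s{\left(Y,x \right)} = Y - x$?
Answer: $-4922$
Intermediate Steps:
$- s{\left(7,-16 \right)} 214 = - \left(7 - -16\right) 214 = - \left(7 + 16\right) 214 = - 23 \cdot 214 = \left(-1\right) 4922 = -4922$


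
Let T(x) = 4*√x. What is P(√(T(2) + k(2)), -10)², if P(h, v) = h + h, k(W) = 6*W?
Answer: 48 + 16*√2 ≈ 70.627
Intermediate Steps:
P(h, v) = 2*h
P(√(T(2) + k(2)), -10)² = (2*√(4*√2 + 6*2))² = (2*√(4*√2 + 12))² = (2*√(12 + 4*√2))² = 48 + 16*√2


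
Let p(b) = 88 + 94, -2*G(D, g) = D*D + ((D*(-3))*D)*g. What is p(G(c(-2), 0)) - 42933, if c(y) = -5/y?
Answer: -42751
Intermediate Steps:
G(D, g) = -D²/2 + 3*g*D²/2 (G(D, g) = -(D*D + ((D*(-3))*D)*g)/2 = -(D² + ((-3*D)*D)*g)/2 = -(D² + (-3*D²)*g)/2 = -(D² - 3*g*D²)/2 = -D²/2 + 3*g*D²/2)
p(b) = 182
p(G(c(-2), 0)) - 42933 = 182 - 42933 = -42751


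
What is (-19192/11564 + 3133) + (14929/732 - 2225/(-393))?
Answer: 875305437569/277223772 ≈ 3157.4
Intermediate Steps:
(-19192/11564 + 3133) + (14929/732 - 2225/(-393)) = (-19192*1/11564 + 3133) + (14929*(1/732) - 2225*(-1/393)) = (-4798/2891 + 3133) + (14929/732 + 2225/393) = 9052705/2891 + 2498599/95892 = 875305437569/277223772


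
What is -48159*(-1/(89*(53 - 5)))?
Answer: 16053/1424 ≈ 11.273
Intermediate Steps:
-48159*(-1/(89*(53 - 5))) = -48159/(48*(-89)) = -48159/(-4272) = -48159*(-1/4272) = 16053/1424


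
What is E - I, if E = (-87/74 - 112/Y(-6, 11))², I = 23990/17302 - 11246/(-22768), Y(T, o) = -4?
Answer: 96757746058893/134823205096 ≈ 717.66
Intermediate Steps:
I = 185195653/98482984 (I = 23990*(1/17302) - 11246*(-1/22768) = 11995/8651 + 5623/11384 = 185195653/98482984 ≈ 1.8805)
E = 3940225/5476 (E = (-87/74 - 112/(-4))² = (-87*1/74 - 112*(-¼))² = (-87/74 + 28)² = (1985/74)² = 3940225/5476 ≈ 719.54)
E - I = 3940225/5476 - 1*185195653/98482984 = 3940225/5476 - 185195653/98482984 = 96757746058893/134823205096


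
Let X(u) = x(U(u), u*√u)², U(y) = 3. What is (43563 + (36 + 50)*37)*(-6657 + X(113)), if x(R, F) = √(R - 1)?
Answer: -311087975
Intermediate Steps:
x(R, F) = √(-1 + R)
X(u) = 2 (X(u) = (√(-1 + 3))² = (√2)² = 2)
(43563 + (36 + 50)*37)*(-6657 + X(113)) = (43563 + (36 + 50)*37)*(-6657 + 2) = (43563 + 86*37)*(-6655) = (43563 + 3182)*(-6655) = 46745*(-6655) = -311087975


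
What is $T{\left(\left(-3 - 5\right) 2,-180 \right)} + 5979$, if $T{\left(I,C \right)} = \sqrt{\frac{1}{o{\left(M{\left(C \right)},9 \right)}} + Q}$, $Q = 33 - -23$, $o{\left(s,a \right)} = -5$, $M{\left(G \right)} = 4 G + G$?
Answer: $5979 + \frac{3 \sqrt{155}}{5} \approx 5986.5$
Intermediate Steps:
$M{\left(G \right)} = 5 G$
$Q = 56$ ($Q = 33 + 23 = 56$)
$T{\left(I,C \right)} = \frac{3 \sqrt{155}}{5}$ ($T{\left(I,C \right)} = \sqrt{\frac{1}{-5} + 56} = \sqrt{- \frac{1}{5} + 56} = \sqrt{\frac{279}{5}} = \frac{3 \sqrt{155}}{5}$)
$T{\left(\left(-3 - 5\right) 2,-180 \right)} + 5979 = \frac{3 \sqrt{155}}{5} + 5979 = 5979 + \frac{3 \sqrt{155}}{5}$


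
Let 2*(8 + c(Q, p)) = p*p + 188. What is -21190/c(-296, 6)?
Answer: -815/4 ≈ -203.75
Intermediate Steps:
c(Q, p) = 86 + p²/2 (c(Q, p) = -8 + (p*p + 188)/2 = -8 + (p² + 188)/2 = -8 + (188 + p²)/2 = -8 + (94 + p²/2) = 86 + p²/2)
-21190/c(-296, 6) = -21190/(86 + (½)*6²) = -21190/(86 + (½)*36) = -21190/(86 + 18) = -21190/104 = -21190*1/104 = -815/4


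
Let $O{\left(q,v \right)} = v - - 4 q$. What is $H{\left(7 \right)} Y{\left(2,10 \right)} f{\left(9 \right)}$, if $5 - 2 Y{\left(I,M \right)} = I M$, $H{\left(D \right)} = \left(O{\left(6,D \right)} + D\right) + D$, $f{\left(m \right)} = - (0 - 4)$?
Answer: $-1350$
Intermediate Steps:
$f{\left(m \right)} = 4$ ($f{\left(m \right)} = - (0 - 4) = \left(-1\right) \left(-4\right) = 4$)
$O{\left(q,v \right)} = v + 4 q$
$H{\left(D \right)} = 24 + 3 D$ ($H{\left(D \right)} = \left(\left(D + 4 \cdot 6\right) + D\right) + D = \left(\left(D + 24\right) + D\right) + D = \left(\left(24 + D\right) + D\right) + D = \left(24 + 2 D\right) + D = 24 + 3 D$)
$Y{\left(I,M \right)} = \frac{5}{2} - \frac{I M}{2}$
$H{\left(7 \right)} Y{\left(2,10 \right)} f{\left(9 \right)} = \left(24 + 3 \cdot 7\right) \left(\frac{5}{2} - 1 \cdot 10\right) 4 = \left(24 + 21\right) \left(\frac{5}{2} - 10\right) 4 = 45 \left(- \frac{15}{2}\right) 4 = \left(- \frac{675}{2}\right) 4 = -1350$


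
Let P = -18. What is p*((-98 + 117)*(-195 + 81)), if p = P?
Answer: 38988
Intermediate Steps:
p = -18
p*((-98 + 117)*(-195 + 81)) = -18*(-98 + 117)*(-195 + 81) = -342*(-114) = -18*(-2166) = 38988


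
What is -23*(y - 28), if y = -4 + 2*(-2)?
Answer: 828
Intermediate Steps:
y = -8 (y = -4 - 4 = -8)
-23*(y - 28) = -23*(-8 - 28) = -23*(-36) = 828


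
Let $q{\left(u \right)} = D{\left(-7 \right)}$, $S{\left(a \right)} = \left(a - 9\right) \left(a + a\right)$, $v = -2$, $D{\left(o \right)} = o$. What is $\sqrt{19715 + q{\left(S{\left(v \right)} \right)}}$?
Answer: $2 \sqrt{4927} \approx 140.39$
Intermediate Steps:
$S{\left(a \right)} = 2 a \left(-9 + a\right)$ ($S{\left(a \right)} = \left(-9 + a\right) 2 a = 2 a \left(-9 + a\right)$)
$q{\left(u \right)} = -7$
$\sqrt{19715 + q{\left(S{\left(v \right)} \right)}} = \sqrt{19715 - 7} = \sqrt{19708} = 2 \sqrt{4927}$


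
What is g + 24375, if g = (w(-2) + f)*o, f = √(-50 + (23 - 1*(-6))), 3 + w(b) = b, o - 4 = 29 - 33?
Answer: 24375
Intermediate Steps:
o = 0 (o = 4 + (29 - 33) = 4 - 4 = 0)
w(b) = -3 + b
f = I*√21 (f = √(-50 + (23 + 6)) = √(-50 + 29) = √(-21) = I*√21 ≈ 4.5826*I)
g = 0 (g = ((-3 - 2) + I*√21)*0 = (-5 + I*√21)*0 = 0)
g + 24375 = 0 + 24375 = 24375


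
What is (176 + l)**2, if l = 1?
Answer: 31329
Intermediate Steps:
(176 + l)**2 = (176 + 1)**2 = 177**2 = 31329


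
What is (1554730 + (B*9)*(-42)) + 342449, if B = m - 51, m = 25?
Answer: 1907007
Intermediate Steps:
B = -26 (B = 25 - 51 = -26)
(1554730 + (B*9)*(-42)) + 342449 = (1554730 - 26*9*(-42)) + 342449 = (1554730 - 234*(-42)) + 342449 = (1554730 + 9828) + 342449 = 1564558 + 342449 = 1907007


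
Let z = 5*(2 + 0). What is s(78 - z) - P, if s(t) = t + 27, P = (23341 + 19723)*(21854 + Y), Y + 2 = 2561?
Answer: -1051321337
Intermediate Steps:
Y = 2559 (Y = -2 + 2561 = 2559)
z = 10 (z = 5*2 = 10)
P = 1051321432 (P = (23341 + 19723)*(21854 + 2559) = 43064*24413 = 1051321432)
s(t) = 27 + t
s(78 - z) - P = (27 + (78 - 1*10)) - 1*1051321432 = (27 + (78 - 10)) - 1051321432 = (27 + 68) - 1051321432 = 95 - 1051321432 = -1051321337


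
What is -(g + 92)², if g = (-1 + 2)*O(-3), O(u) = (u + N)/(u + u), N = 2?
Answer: -305809/36 ≈ -8494.7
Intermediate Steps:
O(u) = (2 + u)/(2*u) (O(u) = (u + 2)/(u + u) = (2 + u)/((2*u)) = (2 + u)*(1/(2*u)) = (2 + u)/(2*u))
g = ⅙ (g = (-1 + 2)*((½)*(2 - 3)/(-3)) = 1*((½)*(-⅓)*(-1)) = 1*(⅙) = ⅙ ≈ 0.16667)
-(g + 92)² = -(⅙ + 92)² = -(553/6)² = -1*305809/36 = -305809/36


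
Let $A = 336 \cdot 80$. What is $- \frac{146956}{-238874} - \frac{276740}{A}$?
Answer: $- \frac{1553895337}{160523328} \approx -9.6802$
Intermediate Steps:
$A = 26880$
$- \frac{146956}{-238874} - \frac{276740}{A} = - \frac{146956}{-238874} - \frac{276740}{26880} = \left(-146956\right) \left(- \frac{1}{238874}\right) - \frac{13837}{1344} = \frac{73478}{119437} - \frac{13837}{1344} = - \frac{1553895337}{160523328}$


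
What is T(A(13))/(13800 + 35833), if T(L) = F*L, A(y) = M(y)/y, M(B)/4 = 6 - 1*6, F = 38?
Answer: 0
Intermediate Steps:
M(B) = 0 (M(B) = 4*(6 - 1*6) = 4*(6 - 6) = 4*0 = 0)
A(y) = 0 (A(y) = 0/y = 0)
T(L) = 38*L
T(A(13))/(13800 + 35833) = (38*0)/(13800 + 35833) = 0/49633 = 0*(1/49633) = 0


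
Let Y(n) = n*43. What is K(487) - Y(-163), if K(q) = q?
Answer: 7496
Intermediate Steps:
Y(n) = 43*n
K(487) - Y(-163) = 487 - 43*(-163) = 487 - 1*(-7009) = 487 + 7009 = 7496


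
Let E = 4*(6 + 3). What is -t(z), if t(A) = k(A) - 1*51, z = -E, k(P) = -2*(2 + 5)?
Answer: 65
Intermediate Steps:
E = 36 (E = 4*9 = 36)
k(P) = -14 (k(P) = -2*7 = -14)
z = -36 (z = -1*36 = -36)
t(A) = -65 (t(A) = -14 - 1*51 = -14 - 51 = -65)
-t(z) = -1*(-65) = 65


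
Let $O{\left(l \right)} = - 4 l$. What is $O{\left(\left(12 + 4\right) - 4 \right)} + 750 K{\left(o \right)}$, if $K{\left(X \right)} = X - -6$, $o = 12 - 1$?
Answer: $12702$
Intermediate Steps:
$o = 11$
$K{\left(X \right)} = 6 + X$ ($K{\left(X \right)} = X + 6 = 6 + X$)
$O{\left(\left(12 + 4\right) - 4 \right)} + 750 K{\left(o \right)} = - 4 \left(\left(12 + 4\right) - 4\right) + 750 \left(6 + 11\right) = - 4 \left(16 - 4\right) + 750 \cdot 17 = \left(-4\right) 12 + 12750 = -48 + 12750 = 12702$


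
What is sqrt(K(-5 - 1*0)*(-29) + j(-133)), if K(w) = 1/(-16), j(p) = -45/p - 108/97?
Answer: sqrt(2762684645)/51604 ≈ 1.0185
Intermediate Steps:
j(p) = -108/97 - 45/p (j(p) = -45/p - 108*1/97 = -45/p - 108/97 = -108/97 - 45/p)
K(w) = -1/16
sqrt(K(-5 - 1*0)*(-29) + j(-133)) = sqrt(-1/16*(-29) + (-108/97 - 45/(-133))) = sqrt(29/16 + (-108/97 - 45*(-1/133))) = sqrt(29/16 + (-108/97 + 45/133)) = sqrt(29/16 - 9999/12901) = sqrt(214145/206416) = sqrt(2762684645)/51604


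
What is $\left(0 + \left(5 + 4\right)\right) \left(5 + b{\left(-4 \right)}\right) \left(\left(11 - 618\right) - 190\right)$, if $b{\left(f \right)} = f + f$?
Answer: $21519$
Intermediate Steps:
$b{\left(f \right)} = 2 f$
$\left(0 + \left(5 + 4\right)\right) \left(5 + b{\left(-4 \right)}\right) \left(\left(11 - 618\right) - 190\right) = \left(0 + \left(5 + 4\right)\right) \left(5 + 2 \left(-4\right)\right) \left(\left(11 - 618\right) - 190\right) = \left(0 + 9\right) \left(5 - 8\right) \left(-607 - 190\right) = 9 \left(-3\right) \left(-797\right) = \left(-27\right) \left(-797\right) = 21519$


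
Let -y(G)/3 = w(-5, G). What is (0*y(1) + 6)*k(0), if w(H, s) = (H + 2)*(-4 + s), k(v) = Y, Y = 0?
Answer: 0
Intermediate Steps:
k(v) = 0
w(H, s) = (-4 + s)*(2 + H) (w(H, s) = (2 + H)*(-4 + s) = (-4 + s)*(2 + H))
y(G) = -36 + 9*G (y(G) = -3*(-8 - 4*(-5) + 2*G - 5*G) = -3*(-8 + 20 + 2*G - 5*G) = -3*(12 - 3*G) = -36 + 9*G)
(0*y(1) + 6)*k(0) = (0*(-36 + 9*1) + 6)*0 = (0*(-36 + 9) + 6)*0 = (0*(-27) + 6)*0 = (0 + 6)*0 = 6*0 = 0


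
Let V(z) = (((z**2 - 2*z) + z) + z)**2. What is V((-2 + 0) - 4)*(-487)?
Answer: -631152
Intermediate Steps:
V(z) = z**4 (V(z) = ((z**2 - z) + z)**2 = (z**2)**2 = z**4)
V((-2 + 0) - 4)*(-487) = ((-2 + 0) - 4)**4*(-487) = (-2 - 4)**4*(-487) = (-6)**4*(-487) = 1296*(-487) = -631152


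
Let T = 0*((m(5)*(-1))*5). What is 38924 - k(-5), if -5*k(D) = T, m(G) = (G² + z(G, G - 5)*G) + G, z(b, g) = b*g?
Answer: 38924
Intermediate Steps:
m(G) = G + G² + G²*(-5 + G) (m(G) = (G² + (G*(G - 5))*G) + G = (G² + (G*(-5 + G))*G) + G = (G² + G²*(-5 + G)) + G = G + G² + G²*(-5 + G))
T = 0 (T = 0*(((5*(1 + 5 + 5*(-5 + 5)))*(-1))*5) = 0*(((5*(1 + 5 + 5*0))*(-1))*5) = 0*(((5*(1 + 5 + 0))*(-1))*5) = 0*(((5*6)*(-1))*5) = 0*((30*(-1))*5) = 0*(-30*5) = 0*(-150) = 0)
k(D) = 0 (k(D) = -⅕*0 = 0)
38924 - k(-5) = 38924 - 1*0 = 38924 + 0 = 38924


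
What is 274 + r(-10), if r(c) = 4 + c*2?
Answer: 258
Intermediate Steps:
r(c) = 4 + 2*c
274 + r(-10) = 274 + (4 + 2*(-10)) = 274 + (4 - 20) = 274 - 16 = 258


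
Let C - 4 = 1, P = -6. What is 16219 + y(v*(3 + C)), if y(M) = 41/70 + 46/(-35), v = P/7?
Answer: 1135279/70 ≈ 16218.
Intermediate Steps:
C = 5 (C = 4 + 1 = 5)
v = -6/7 ≈ -0.85714
y(M) = -51/70 (y(M) = 41*(1/70) + 46*(-1/35) = 41/70 - 46/35 = -51/70)
16219 + y(v*(3 + C)) = 16219 - 51/70 = 1135279/70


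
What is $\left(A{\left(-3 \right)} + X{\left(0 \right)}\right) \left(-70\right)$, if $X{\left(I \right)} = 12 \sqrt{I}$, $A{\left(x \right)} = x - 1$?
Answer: $280$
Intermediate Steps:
$A{\left(x \right)} = -1 + x$
$\left(A{\left(-3 \right)} + X{\left(0 \right)}\right) \left(-70\right) = \left(\left(-1 - 3\right) + 12 \sqrt{0}\right) \left(-70\right) = \left(-4 + 12 \cdot 0\right) \left(-70\right) = \left(-4 + 0\right) \left(-70\right) = \left(-4\right) \left(-70\right) = 280$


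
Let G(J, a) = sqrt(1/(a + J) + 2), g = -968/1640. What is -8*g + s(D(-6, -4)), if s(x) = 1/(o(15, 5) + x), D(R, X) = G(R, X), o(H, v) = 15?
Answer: 2190358/457355 - sqrt(190)/2231 ≈ 4.7830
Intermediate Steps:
g = -121/205 (g = -968*1/1640 = -121/205 ≈ -0.59024)
G(J, a) = sqrt(2 + 1/(J + a)) (G(J, a) = sqrt(1/(J + a) + 2) = sqrt(2 + 1/(J + a)))
D(R, X) = sqrt((1 + 2*R + 2*X)/(R + X))
s(x) = 1/(15 + x)
-8*g + s(D(-6, -4)) = -8*(-121/205) + 1/(15 + sqrt((1 + 2*(-6) + 2*(-4))/(-6 - 4))) = 968/205 + 1/(15 + sqrt((1 - 12 - 8)/(-10))) = 968/205 + 1/(15 + sqrt(-1/10*(-19))) = 968/205 + 1/(15 + sqrt(19/10)) = 968/205 + 1/(15 + sqrt(190)/10)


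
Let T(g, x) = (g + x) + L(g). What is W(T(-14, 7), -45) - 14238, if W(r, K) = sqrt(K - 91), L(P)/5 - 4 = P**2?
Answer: -14238 + 2*I*sqrt(34) ≈ -14238.0 + 11.662*I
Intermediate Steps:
L(P) = 20 + 5*P**2
T(g, x) = 20 + g + x + 5*g**2 (T(g, x) = (g + x) + (20 + 5*g**2) = 20 + g + x + 5*g**2)
W(r, K) = sqrt(-91 + K)
W(T(-14, 7), -45) - 14238 = sqrt(-91 - 45) - 14238 = sqrt(-136) - 14238 = 2*I*sqrt(34) - 14238 = -14238 + 2*I*sqrt(34)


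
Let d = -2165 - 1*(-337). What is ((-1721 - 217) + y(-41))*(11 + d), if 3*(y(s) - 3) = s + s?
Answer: 10696679/3 ≈ 3.5656e+6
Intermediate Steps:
y(s) = 3 + 2*s/3 (y(s) = 3 + (s + s)/3 = 3 + (2*s)/3 = 3 + 2*s/3)
d = -1828 (d = -2165 + 337 = -1828)
((-1721 - 217) + y(-41))*(11 + d) = ((-1721 - 217) + (3 + (2/3)*(-41)))*(11 - 1828) = (-1938 + (3 - 82/3))*(-1817) = (-1938 - 73/3)*(-1817) = -5887/3*(-1817) = 10696679/3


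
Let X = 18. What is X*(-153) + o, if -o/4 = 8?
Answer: -2786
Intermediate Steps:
o = -32 (o = -4*8 = -32)
X*(-153) + o = 18*(-153) - 32 = -2754 - 32 = -2786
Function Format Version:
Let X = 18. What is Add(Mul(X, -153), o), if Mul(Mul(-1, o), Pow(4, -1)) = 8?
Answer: -2786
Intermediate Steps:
o = -32 (o = Mul(-4, 8) = -32)
Add(Mul(X, -153), o) = Add(Mul(18, -153), -32) = Add(-2754, -32) = -2786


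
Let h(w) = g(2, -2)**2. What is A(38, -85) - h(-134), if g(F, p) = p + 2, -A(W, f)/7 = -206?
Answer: 1442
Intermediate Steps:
A(W, f) = 1442 (A(W, f) = -7*(-206) = 1442)
g(F, p) = 2 + p
h(w) = 0 (h(w) = (2 - 2)**2 = 0**2 = 0)
A(38, -85) - h(-134) = 1442 - 1*0 = 1442 + 0 = 1442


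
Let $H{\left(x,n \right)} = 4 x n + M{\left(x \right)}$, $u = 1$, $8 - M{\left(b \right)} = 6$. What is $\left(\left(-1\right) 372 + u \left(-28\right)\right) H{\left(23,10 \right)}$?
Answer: $-368800$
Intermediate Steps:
$M{\left(b \right)} = 2$ ($M{\left(b \right)} = 8 - 6 = 2$)
$H{\left(x,n \right)} = 2 + 4 n x$ ($H{\left(x,n \right)} = 4 x n + 2 = 4 n x + 2 = 2 + 4 n x$)
$\left(\left(-1\right) 372 + u \left(-28\right)\right) H{\left(23,10 \right)} = \left(\left(-1\right) 372 + 1 \left(-28\right)\right) \left(2 + 4 \cdot 10 \cdot 23\right) = \left(-372 - 28\right) \left(2 + 920\right) = \left(-400\right) 922 = -368800$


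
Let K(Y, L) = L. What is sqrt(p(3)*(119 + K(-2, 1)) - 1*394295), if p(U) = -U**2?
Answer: 5*I*sqrt(15815) ≈ 628.79*I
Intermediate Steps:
sqrt(p(3)*(119 + K(-2, 1)) - 1*394295) = sqrt((-1*3**2)*(119 + 1) - 1*394295) = sqrt(-1*9*120 - 394295) = sqrt(-9*120 - 394295) = sqrt(-1080 - 394295) = sqrt(-395375) = 5*I*sqrt(15815)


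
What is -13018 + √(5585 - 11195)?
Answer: -13018 + I*√5610 ≈ -13018.0 + 74.9*I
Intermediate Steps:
-13018 + √(5585 - 11195) = -13018 + √(-5610) = -13018 + I*√5610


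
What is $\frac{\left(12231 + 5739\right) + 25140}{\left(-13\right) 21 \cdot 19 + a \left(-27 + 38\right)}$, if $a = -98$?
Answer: $- \frac{8622}{1253} \approx -6.8811$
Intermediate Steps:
$\frac{\left(12231 + 5739\right) + 25140}{\left(-13\right) 21 \cdot 19 + a \left(-27 + 38\right)} = \frac{\left(12231 + 5739\right) + 25140}{\left(-13\right) 21 \cdot 19 - 98 \left(-27 + 38\right)} = \frac{17970 + 25140}{\left(-273\right) 19 - 1078} = \frac{43110}{-5187 - 1078} = \frac{43110}{-6265} = 43110 \left(- \frac{1}{6265}\right) = - \frac{8622}{1253}$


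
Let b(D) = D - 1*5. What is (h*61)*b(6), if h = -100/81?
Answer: -6100/81 ≈ -75.309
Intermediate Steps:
h = -100/81 (h = -100*1/81 = -100/81 ≈ -1.2346)
b(D) = -5 + D (b(D) = D - 5 = -5 + D)
(h*61)*b(6) = (-100/81*61)*(-5 + 6) = -6100/81*1 = -6100/81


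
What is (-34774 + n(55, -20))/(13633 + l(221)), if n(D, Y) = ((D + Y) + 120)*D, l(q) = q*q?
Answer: -26249/62474 ≈ -0.42016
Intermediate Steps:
l(q) = q²
n(D, Y) = D*(120 + D + Y) (n(D, Y) = (120 + D + Y)*D = D*(120 + D + Y))
(-34774 + n(55, -20))/(13633 + l(221)) = (-34774 + 55*(120 + 55 - 20))/(13633 + 221²) = (-34774 + 55*155)/(13633 + 48841) = (-34774 + 8525)/62474 = -26249*1/62474 = -26249/62474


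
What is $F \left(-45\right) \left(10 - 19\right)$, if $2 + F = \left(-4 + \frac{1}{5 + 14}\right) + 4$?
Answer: $- \frac{14985}{19} \approx -788.68$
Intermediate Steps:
$F = - \frac{37}{19}$ ($F = -2 + \left(\left(-4 + \frac{1}{5 + 14}\right) + 4\right) = -2 + \left(\left(-4 + \frac{1}{19}\right) + 4\right) = -2 + \left(- \frac{75}{19} + 4\right) = -2 + \frac{1}{19} = - \frac{37}{19} \approx -1.9474$)
$F \left(-45\right) \left(10 - 19\right) = \left(- \frac{37}{19}\right) \left(-45\right) \left(10 - 19\right) = \frac{1665}{19} \left(-9\right) = - \frac{14985}{19}$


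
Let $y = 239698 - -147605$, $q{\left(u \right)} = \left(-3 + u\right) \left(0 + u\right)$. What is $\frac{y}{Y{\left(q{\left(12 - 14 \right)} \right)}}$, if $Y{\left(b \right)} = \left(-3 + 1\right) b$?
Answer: $- \frac{387303}{20} \approx -19365.0$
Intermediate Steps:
$q{\left(u \right)} = u \left(-3 + u\right)$ ($q{\left(u \right)} = \left(-3 + u\right) u = u \left(-3 + u\right)$)
$Y{\left(b \right)} = - 2 b$
$y = 387303$ ($y = 239698 + 147605 = 387303$)
$\frac{y}{Y{\left(q{\left(12 - 14 \right)} \right)}} = \frac{387303}{\left(-2\right) \left(12 - 14\right) \left(-3 + \left(12 - 14\right)\right)} = \frac{387303}{\left(-2\right) \left(- 2 \left(-3 - 2\right)\right)} = \frac{387303}{\left(-2\right) \left(\left(-2\right) \left(-5\right)\right)} = \frac{387303}{\left(-2\right) 10} = \frac{387303}{-20} = 387303 \left(- \frac{1}{20}\right) = - \frac{387303}{20}$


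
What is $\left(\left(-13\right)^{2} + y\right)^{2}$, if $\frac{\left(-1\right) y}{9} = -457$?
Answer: $18335524$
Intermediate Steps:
$y = 4113$ ($y = \left(-9\right) \left(-457\right) = 4113$)
$\left(\left(-13\right)^{2} + y\right)^{2} = \left(\left(-13\right)^{2} + 4113\right)^{2} = \left(169 + 4113\right)^{2} = 4282^{2} = 18335524$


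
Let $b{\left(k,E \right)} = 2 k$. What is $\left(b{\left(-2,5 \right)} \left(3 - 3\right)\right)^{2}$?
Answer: $0$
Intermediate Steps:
$\left(b{\left(-2,5 \right)} \left(3 - 3\right)\right)^{2} = \left(2 \left(-2\right) \left(3 - 3\right)\right)^{2} = \left(\left(-4\right) 0\right)^{2} = 0^{2} = 0$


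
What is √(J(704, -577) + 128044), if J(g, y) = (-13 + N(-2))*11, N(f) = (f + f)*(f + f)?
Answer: √128077 ≈ 357.88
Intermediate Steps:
N(f) = 4*f² (N(f) = (2*f)*(2*f) = 4*f²)
J(g, y) = 33 (J(g, y) = (-13 + 4*(-2)²)*11 = (-13 + 4*4)*11 = (-13 + 16)*11 = 3*11 = 33)
√(J(704, -577) + 128044) = √(33 + 128044) = √128077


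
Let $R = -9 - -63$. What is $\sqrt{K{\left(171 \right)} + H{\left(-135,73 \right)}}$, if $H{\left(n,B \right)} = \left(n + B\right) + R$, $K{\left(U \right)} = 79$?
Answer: $\sqrt{71} \approx 8.4261$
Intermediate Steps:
$R = 54$ ($R = -9 + 63 = 54$)
$H{\left(n,B \right)} = 54 + B + n$ ($H{\left(n,B \right)} = \left(n + B\right) + 54 = \left(B + n\right) + 54 = 54 + B + n$)
$\sqrt{K{\left(171 \right)} + H{\left(-135,73 \right)}} = \sqrt{79 + \left(54 + 73 - 135\right)} = \sqrt{79 - 8} = \sqrt{71}$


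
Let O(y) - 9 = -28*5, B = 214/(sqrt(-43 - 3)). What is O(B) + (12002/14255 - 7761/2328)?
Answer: -1476670413/11061880 ≈ -133.49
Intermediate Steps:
B = -107*I*sqrt(46)/23 (B = 214/(sqrt(-46)) = 214/((I*sqrt(46))) = 214*(-I*sqrt(46)/46) = -107*I*sqrt(46)/23 ≈ -31.553*I)
O(y) = -131 (O(y) = 9 - 28*5 = 9 - 140 = -131)
O(B) + (12002/14255 - 7761/2328) = -131 + (12002/14255 - 7761/2328) = -131 + (12002*(1/14255) - 7761*1/2328) = -131 + (12002/14255 - 2587/776) = -131 - 27564133/11061880 = -1476670413/11061880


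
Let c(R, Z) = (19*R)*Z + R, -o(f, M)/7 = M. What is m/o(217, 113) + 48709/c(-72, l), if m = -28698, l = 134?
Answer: 5224225213/145056744 ≈ 36.015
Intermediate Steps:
o(f, M) = -7*M
c(R, Z) = R + 19*R*Z (c(R, Z) = 19*R*Z + R = R + 19*R*Z)
m/o(217, 113) + 48709/c(-72, l) = -28698/((-7*113)) + 48709/((-72*(1 + 19*134))) = -28698/(-791) + 48709/((-72*(1 + 2546))) = -28698*(-1/791) + 48709/((-72*2547)) = 28698/791 + 48709/(-183384) = 28698/791 + 48709*(-1/183384) = 28698/791 - 48709/183384 = 5224225213/145056744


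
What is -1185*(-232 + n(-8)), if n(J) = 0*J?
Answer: 274920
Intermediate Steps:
n(J) = 0
-1185*(-232 + n(-8)) = -1185*(-232 + 0) = -1185*(-232) = 274920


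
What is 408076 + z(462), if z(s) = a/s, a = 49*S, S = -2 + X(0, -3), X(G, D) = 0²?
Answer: 13466501/33 ≈ 4.0808e+5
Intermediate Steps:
X(G, D) = 0
S = -2 (S = -2 + 0 = -2)
a = -98 (a = 49*(-2) = -98)
z(s) = -98/s
408076 + z(462) = 408076 - 98/462 = 408076 - 98*1/462 = 408076 - 7/33 = 13466501/33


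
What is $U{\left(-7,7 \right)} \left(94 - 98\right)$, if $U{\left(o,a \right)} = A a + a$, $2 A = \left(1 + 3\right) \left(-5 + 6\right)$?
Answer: $-84$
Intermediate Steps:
$A = 2$ ($A = \frac{\left(1 + 3\right) \left(-5 + 6\right)}{2} = \frac{4 \cdot 1}{2} = \frac{1}{2} \cdot 4 = 2$)
$U{\left(o,a \right)} = 3 a$ ($U{\left(o,a \right)} = 2 a + a = 3 a$)
$U{\left(-7,7 \right)} \left(94 - 98\right) = 3 \cdot 7 \left(94 - 98\right) = 21 \left(-4\right) = -84$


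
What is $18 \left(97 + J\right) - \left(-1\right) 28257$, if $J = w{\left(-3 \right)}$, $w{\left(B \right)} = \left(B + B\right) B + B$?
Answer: $30273$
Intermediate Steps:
$w{\left(B \right)} = B + 2 B^{2}$ ($w{\left(B \right)} = 2 B B + B = 2 B^{2} + B = B + 2 B^{2}$)
$J = 15$ ($J = - 3 \left(1 + 2 \left(-3\right)\right) = - 3 \left(1 - 6\right) = \left(-3\right) \left(-5\right) = 15$)
$18 \left(97 + J\right) - \left(-1\right) 28257 = 18 \left(97 + 15\right) - \left(-1\right) 28257 = 18 \cdot 112 - -28257 = 2016 + 28257 = 30273$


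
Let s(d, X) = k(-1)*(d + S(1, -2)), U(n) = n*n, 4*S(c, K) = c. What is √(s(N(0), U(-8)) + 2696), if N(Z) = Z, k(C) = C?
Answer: √10783/2 ≈ 51.921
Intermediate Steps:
S(c, K) = c/4
U(n) = n²
s(d, X) = -¼ - d (s(d, X) = -(d + (¼)*1) = -(d + ¼) = -(¼ + d) = -¼ - d)
√(s(N(0), U(-8)) + 2696) = √((-¼ - 1*0) + 2696) = √((-¼ + 0) + 2696) = √(-¼ + 2696) = √(10783/4) = √10783/2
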